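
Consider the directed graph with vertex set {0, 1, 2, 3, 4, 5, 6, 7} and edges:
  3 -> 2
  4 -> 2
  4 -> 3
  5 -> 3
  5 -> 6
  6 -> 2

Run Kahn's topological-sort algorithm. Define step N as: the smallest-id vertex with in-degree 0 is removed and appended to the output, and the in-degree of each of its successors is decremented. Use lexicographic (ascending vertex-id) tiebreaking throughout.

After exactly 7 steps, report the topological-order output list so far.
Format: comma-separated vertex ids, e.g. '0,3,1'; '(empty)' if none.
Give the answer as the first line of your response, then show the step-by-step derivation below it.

0,1,4,5,3,6,2

step 1: output 0; order=[0]; indeg=(0,0,3,2,0,0,1,0)
step 2: output 1; order=[0,1]; indeg=(0,0,3,2,0,0,1,0)
step 3: output 4; order=[0,1,4]; indeg=(0,0,2,1,0,0,1,0)
step 4: output 5; order=[0,1,4,5]; indeg=(0,0,2,0,0,0,0,0)
step 5: output 3; order=[0,1,4,5,3]; indeg=(0,0,1,0,0,0,0,0)
step 6: output 6; order=[0,1,4,5,3,6]; indeg=(0,0,0,0,0,0,0,0)
step 7: output 2; order=[0,1,4,5,3,6,2]; indeg=(0,0,0,0,0,0,0,0)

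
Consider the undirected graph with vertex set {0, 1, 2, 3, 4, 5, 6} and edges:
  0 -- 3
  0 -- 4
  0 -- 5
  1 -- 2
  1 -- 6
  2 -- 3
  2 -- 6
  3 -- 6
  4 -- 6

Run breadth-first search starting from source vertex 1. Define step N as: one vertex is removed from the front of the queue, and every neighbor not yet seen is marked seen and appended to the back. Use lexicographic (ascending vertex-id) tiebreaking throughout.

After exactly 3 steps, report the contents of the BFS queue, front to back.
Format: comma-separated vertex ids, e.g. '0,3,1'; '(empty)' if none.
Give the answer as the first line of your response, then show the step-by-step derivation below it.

3,4

step 1: dequeue 1; queue=[2,6]; order=1
step 2: dequeue 2; queue=[6,3]; order=1,2
step 3: dequeue 6; queue=[3,4]; order=1,2,6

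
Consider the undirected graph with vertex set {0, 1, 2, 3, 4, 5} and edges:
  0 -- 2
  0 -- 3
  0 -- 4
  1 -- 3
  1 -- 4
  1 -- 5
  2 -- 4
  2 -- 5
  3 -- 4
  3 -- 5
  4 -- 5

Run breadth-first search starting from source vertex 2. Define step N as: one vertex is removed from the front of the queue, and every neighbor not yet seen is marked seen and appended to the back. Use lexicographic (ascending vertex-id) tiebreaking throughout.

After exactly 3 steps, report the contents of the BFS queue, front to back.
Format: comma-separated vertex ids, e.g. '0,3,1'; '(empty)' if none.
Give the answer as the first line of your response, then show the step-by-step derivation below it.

5,3,1

step 1: dequeue 2; queue=[0,4,5]; order=2
step 2: dequeue 0; queue=[4,5,3]; order=2,0
step 3: dequeue 4; queue=[5,3,1]; order=2,0,4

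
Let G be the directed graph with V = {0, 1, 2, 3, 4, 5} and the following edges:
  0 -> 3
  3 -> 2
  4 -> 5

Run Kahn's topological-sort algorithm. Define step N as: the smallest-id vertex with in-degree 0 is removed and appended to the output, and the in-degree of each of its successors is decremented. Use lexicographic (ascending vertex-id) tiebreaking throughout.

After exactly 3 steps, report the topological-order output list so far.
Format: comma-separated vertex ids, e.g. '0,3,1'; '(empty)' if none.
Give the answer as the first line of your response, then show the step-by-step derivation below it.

0,1,3

step 1: output 0; order=[0]; indeg=(0,0,1,0,0,1)
step 2: output 1; order=[0,1]; indeg=(0,0,1,0,0,1)
step 3: output 3; order=[0,1,3]; indeg=(0,0,0,0,0,1)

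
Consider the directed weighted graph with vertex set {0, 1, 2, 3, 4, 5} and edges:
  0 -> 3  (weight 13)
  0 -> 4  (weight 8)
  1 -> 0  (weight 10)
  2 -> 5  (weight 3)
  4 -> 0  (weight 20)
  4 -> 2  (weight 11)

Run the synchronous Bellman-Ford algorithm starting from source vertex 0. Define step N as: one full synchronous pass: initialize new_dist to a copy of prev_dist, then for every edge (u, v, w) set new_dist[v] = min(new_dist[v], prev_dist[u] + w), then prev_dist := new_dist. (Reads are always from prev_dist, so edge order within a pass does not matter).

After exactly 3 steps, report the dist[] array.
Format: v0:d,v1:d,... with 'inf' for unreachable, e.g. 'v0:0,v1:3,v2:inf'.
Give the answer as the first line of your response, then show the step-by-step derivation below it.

v0:0,v1:inf,v2:19,v3:13,v4:8,v5:22

step 1: dist = v0:0,v1:inf,v2:inf,v3:13,v4:8,v5:inf
step 2: dist = v0:0,v1:inf,v2:19,v3:13,v4:8,v5:inf
step 3: dist = v0:0,v1:inf,v2:19,v3:13,v4:8,v5:22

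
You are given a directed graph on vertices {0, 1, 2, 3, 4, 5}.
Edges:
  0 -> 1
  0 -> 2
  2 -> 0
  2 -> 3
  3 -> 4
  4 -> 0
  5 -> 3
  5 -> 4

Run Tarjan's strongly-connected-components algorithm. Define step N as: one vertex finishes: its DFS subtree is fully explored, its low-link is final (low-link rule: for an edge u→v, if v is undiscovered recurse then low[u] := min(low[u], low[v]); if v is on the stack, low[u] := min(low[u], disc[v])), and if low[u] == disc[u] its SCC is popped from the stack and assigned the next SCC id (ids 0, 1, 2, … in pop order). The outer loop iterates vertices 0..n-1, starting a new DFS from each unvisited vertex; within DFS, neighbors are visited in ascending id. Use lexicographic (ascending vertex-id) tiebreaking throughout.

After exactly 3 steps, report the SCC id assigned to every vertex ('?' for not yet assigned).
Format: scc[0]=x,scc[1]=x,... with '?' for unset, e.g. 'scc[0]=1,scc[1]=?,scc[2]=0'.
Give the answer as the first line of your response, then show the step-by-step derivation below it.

scc[0]=?,scc[1]=0,scc[2]=?,scc[3]=?,scc[4]=?,scc[5]=?

step 1: low=(low[0]=0,low[1]=1,low[2]=?,low[3]=?,low[4]=?,low[5]=?); scc=(scc[0]=?,scc[1]=0,scc[2]=?,scc[3]=?,scc[4]=?,scc[5]=?)
step 2: low=(low[0]=0,low[1]=1,low[2]=0,low[3]=3,low[4]=0,low[5]=?); scc=(scc[0]=?,scc[1]=0,scc[2]=?,scc[3]=?,scc[4]=?,scc[5]=?)
step 3: low=(low[0]=0,low[1]=1,low[2]=0,low[3]=0,low[4]=0,low[5]=?); scc=(scc[0]=?,scc[1]=0,scc[2]=?,scc[3]=?,scc[4]=?,scc[5]=?)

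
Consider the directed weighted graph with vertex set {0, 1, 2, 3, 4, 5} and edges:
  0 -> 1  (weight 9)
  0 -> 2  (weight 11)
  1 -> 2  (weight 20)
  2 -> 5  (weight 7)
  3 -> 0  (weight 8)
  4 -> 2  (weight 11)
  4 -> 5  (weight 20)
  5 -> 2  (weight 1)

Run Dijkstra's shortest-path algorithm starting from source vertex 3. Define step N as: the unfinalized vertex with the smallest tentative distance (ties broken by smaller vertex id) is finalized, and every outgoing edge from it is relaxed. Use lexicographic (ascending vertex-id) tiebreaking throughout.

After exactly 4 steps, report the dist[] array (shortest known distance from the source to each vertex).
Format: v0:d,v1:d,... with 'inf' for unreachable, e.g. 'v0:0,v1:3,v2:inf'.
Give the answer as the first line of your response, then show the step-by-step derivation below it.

v0:8,v1:17,v2:19,v3:0,v4:inf,v5:26

step 1: dist = v0:8,v1:inf,v2:inf,v3:0,v4:inf,v5:inf
step 2: dist = v0:8,v1:17,v2:19,v3:0,v4:inf,v5:inf
step 3: dist = v0:8,v1:17,v2:19,v3:0,v4:inf,v5:inf
step 4: dist = v0:8,v1:17,v2:19,v3:0,v4:inf,v5:26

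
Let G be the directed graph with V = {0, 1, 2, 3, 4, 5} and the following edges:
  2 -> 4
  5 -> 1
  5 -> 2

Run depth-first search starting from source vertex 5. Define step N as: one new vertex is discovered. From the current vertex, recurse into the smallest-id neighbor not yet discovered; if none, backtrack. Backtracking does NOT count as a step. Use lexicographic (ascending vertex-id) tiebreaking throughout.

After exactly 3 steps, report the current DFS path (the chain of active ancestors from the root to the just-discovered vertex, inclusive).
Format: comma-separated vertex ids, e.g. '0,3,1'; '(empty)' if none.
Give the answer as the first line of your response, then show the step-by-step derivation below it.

5,2

step 1: discover 5; path=5; order=5
step 2: discover 1; path=5>1; order=5,1
step 3: discover 2; path=5>2; order=5,1,2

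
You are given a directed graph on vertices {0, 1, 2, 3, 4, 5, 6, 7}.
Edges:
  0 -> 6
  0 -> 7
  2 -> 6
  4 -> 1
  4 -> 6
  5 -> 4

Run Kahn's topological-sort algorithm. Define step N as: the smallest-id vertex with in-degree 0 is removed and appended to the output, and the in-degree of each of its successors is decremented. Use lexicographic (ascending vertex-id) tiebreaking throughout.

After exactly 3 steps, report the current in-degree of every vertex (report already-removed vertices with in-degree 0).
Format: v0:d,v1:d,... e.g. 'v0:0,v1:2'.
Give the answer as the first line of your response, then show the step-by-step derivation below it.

v0:0,v1:1,v2:0,v3:0,v4:1,v5:0,v6:1,v7:0

step 1: output 0; order=[0]; indeg=(0,1,0,0,1,0,2,0)
step 2: output 2; order=[0,2]; indeg=(0,1,0,0,1,0,1,0)
step 3: output 3; order=[0,2,3]; indeg=(0,1,0,0,1,0,1,0)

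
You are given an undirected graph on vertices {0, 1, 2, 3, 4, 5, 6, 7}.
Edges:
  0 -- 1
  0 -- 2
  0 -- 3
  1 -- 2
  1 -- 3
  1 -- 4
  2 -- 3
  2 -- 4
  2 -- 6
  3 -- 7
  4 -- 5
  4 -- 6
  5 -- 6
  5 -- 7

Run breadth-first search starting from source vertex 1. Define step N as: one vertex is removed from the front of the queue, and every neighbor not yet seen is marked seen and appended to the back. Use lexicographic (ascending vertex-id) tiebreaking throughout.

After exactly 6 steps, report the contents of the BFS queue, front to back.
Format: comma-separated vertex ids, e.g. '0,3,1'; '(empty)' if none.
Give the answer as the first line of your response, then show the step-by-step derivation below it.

7,5

step 1: dequeue 1; queue=[0,2,3,4]; order=1
step 2: dequeue 0; queue=[2,3,4]; order=1,0
step 3: dequeue 2; queue=[3,4,6]; order=1,0,2
step 4: dequeue 3; queue=[4,6,7]; order=1,0,2,3
step 5: dequeue 4; queue=[6,7,5]; order=1,0,2,3,4
step 6: dequeue 6; queue=[7,5]; order=1,0,2,3,4,6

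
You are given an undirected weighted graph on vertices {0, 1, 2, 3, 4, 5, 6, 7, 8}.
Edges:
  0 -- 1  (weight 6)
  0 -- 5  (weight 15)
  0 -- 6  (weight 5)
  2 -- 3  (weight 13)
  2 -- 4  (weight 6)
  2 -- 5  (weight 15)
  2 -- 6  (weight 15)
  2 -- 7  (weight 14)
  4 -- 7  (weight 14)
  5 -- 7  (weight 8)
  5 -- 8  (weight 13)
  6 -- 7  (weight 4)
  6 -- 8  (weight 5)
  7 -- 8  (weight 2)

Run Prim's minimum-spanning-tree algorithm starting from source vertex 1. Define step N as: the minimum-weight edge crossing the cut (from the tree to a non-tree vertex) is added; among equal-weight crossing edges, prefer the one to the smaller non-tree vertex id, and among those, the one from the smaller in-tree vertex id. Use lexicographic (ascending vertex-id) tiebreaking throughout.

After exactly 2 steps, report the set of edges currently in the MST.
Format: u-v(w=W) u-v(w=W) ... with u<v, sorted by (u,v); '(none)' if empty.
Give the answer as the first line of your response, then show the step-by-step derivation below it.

0-1(w=6) 0-6(w=5)

step 1: add edge 0-1 (w=6); MST = {0-1(w=6)}
step 2: add edge 0-6 (w=5); MST = {0-1(w=6) 0-6(w=5)}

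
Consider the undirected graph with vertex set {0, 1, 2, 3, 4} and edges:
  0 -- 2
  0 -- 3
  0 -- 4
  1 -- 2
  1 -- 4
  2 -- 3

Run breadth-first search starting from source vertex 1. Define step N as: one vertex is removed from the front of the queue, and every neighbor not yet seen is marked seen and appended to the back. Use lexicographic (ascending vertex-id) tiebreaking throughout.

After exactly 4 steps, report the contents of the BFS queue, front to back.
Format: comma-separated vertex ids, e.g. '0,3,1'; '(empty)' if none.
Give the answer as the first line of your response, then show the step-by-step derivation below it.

3

step 1: dequeue 1; queue=[2,4]; order=1
step 2: dequeue 2; queue=[4,0,3]; order=1,2
step 3: dequeue 4; queue=[0,3]; order=1,2,4
step 4: dequeue 0; queue=[3]; order=1,2,4,0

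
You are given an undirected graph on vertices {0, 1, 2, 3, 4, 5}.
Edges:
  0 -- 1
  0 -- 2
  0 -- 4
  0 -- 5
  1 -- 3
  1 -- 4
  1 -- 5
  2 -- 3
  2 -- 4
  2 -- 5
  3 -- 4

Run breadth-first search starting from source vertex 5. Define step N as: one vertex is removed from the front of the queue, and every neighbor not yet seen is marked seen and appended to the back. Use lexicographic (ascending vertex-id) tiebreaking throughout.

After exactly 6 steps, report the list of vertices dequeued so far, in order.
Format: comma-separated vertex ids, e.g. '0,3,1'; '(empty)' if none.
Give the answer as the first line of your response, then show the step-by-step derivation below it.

5,0,1,2,4,3

step 1: dequeue 5; queue=[0,1,2]; order=5
step 2: dequeue 0; queue=[1,2,4]; order=5,0
step 3: dequeue 1; queue=[2,4,3]; order=5,0,1
step 4: dequeue 2; queue=[4,3]; order=5,0,1,2
step 5: dequeue 4; queue=[3]; order=5,0,1,2,4
step 6: dequeue 3; queue=[(empty)]; order=5,0,1,2,4,3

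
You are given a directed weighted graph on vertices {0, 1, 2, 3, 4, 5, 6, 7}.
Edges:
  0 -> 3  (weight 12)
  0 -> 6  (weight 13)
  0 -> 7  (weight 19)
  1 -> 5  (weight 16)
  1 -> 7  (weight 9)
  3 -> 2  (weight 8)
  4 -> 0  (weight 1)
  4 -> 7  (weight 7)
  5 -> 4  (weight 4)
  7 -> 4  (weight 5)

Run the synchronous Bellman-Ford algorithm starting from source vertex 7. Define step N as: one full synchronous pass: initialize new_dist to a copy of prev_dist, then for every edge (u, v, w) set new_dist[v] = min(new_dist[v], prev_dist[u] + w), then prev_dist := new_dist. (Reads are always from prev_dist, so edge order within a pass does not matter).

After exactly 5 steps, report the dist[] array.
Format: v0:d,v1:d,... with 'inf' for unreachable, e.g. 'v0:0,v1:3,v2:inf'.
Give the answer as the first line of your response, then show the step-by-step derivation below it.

v0:6,v1:inf,v2:26,v3:18,v4:5,v5:inf,v6:19,v7:0

step 1: dist = v0:inf,v1:inf,v2:inf,v3:inf,v4:5,v5:inf,v6:inf,v7:0
step 2: dist = v0:6,v1:inf,v2:inf,v3:inf,v4:5,v5:inf,v6:inf,v7:0
step 3: dist = v0:6,v1:inf,v2:inf,v3:18,v4:5,v5:inf,v6:19,v7:0
step 4: dist = v0:6,v1:inf,v2:26,v3:18,v4:5,v5:inf,v6:19,v7:0
step 5: dist = v0:6,v1:inf,v2:26,v3:18,v4:5,v5:inf,v6:19,v7:0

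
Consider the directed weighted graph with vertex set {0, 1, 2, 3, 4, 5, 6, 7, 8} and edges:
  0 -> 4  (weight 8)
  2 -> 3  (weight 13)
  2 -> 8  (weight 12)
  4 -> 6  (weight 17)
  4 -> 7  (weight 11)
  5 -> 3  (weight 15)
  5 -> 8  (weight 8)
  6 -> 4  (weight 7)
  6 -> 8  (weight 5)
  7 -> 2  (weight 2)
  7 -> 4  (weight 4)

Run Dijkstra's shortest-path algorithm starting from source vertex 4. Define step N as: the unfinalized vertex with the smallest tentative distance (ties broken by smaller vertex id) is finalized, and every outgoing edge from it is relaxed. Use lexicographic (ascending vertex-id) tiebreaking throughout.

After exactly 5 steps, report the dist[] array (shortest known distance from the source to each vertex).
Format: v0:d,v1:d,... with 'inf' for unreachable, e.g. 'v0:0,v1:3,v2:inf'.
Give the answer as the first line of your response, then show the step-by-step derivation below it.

v0:inf,v1:inf,v2:13,v3:26,v4:0,v5:inf,v6:17,v7:11,v8:22

step 1: dist = v0:inf,v1:inf,v2:inf,v3:inf,v4:0,v5:inf,v6:17,v7:11,v8:inf
step 2: dist = v0:inf,v1:inf,v2:13,v3:inf,v4:0,v5:inf,v6:17,v7:11,v8:inf
step 3: dist = v0:inf,v1:inf,v2:13,v3:26,v4:0,v5:inf,v6:17,v7:11,v8:25
step 4: dist = v0:inf,v1:inf,v2:13,v3:26,v4:0,v5:inf,v6:17,v7:11,v8:22
step 5: dist = v0:inf,v1:inf,v2:13,v3:26,v4:0,v5:inf,v6:17,v7:11,v8:22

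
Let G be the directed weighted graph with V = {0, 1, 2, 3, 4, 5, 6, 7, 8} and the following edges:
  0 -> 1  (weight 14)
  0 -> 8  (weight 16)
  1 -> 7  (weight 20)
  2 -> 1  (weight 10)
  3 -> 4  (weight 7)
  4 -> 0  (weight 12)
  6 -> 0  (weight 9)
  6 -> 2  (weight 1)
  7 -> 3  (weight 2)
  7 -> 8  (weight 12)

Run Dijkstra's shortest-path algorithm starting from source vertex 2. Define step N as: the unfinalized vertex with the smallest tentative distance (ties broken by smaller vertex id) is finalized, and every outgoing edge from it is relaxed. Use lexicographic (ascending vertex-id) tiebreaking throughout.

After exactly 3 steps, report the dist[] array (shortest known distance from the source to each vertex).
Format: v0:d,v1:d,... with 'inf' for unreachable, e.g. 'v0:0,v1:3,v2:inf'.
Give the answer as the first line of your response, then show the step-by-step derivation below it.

v0:inf,v1:10,v2:0,v3:32,v4:inf,v5:inf,v6:inf,v7:30,v8:42

step 1: dist = v0:inf,v1:10,v2:0,v3:inf,v4:inf,v5:inf,v6:inf,v7:inf,v8:inf
step 2: dist = v0:inf,v1:10,v2:0,v3:inf,v4:inf,v5:inf,v6:inf,v7:30,v8:inf
step 3: dist = v0:inf,v1:10,v2:0,v3:32,v4:inf,v5:inf,v6:inf,v7:30,v8:42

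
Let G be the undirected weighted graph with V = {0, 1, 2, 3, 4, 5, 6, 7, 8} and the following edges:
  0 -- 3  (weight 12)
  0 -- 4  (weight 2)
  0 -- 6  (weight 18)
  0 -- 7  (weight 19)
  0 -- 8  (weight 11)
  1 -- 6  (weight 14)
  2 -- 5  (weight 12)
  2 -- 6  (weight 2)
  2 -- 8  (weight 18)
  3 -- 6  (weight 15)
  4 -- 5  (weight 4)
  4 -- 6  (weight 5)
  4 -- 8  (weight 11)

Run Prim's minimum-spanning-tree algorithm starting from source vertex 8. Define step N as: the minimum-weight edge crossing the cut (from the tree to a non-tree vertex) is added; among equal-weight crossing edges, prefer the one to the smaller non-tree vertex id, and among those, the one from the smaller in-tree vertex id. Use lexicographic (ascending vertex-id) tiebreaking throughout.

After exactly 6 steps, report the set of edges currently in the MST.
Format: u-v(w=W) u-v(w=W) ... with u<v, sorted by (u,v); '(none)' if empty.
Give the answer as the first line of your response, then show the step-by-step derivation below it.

0-3(w=12) 0-4(w=2) 0-8(w=11) 2-6(w=2) 4-5(w=4) 4-6(w=5)

step 1: add edge 0-8 (w=11); MST = {0-8(w=11)}
step 2: add edge 0-4 (w=2); MST = {0-4(w=2) 0-8(w=11)}
step 3: add edge 4-5 (w=4); MST = {0-4(w=2) 0-8(w=11) 4-5(w=4)}
step 4: add edge 4-6 (w=5); MST = {0-4(w=2) 0-8(w=11) 4-5(w=4) 4-6(w=5)}
step 5: add edge 2-6 (w=2); MST = {0-4(w=2) 0-8(w=11) 2-6(w=2) 4-5(w=4) 4-6(w=5)}
step 6: add edge 0-3 (w=12); MST = {0-3(w=12) 0-4(w=2) 0-8(w=11) 2-6(w=2) 4-5(w=4) 4-6(w=5)}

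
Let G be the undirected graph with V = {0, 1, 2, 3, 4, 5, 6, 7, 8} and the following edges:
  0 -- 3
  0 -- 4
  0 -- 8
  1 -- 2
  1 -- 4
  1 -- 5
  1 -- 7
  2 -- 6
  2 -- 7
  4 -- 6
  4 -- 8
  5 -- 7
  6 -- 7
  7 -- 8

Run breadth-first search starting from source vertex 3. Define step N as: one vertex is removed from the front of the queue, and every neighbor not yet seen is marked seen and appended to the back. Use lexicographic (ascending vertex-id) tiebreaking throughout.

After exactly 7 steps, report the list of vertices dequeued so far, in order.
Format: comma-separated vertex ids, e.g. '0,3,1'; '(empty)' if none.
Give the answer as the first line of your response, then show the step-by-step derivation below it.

3,0,4,8,1,6,7

step 1: dequeue 3; queue=[0]; order=3
step 2: dequeue 0; queue=[4,8]; order=3,0
step 3: dequeue 4; queue=[8,1,6]; order=3,0,4
step 4: dequeue 8; queue=[1,6,7]; order=3,0,4,8
step 5: dequeue 1; queue=[6,7,2,5]; order=3,0,4,8,1
step 6: dequeue 6; queue=[7,2,5]; order=3,0,4,8,1,6
step 7: dequeue 7; queue=[2,5]; order=3,0,4,8,1,6,7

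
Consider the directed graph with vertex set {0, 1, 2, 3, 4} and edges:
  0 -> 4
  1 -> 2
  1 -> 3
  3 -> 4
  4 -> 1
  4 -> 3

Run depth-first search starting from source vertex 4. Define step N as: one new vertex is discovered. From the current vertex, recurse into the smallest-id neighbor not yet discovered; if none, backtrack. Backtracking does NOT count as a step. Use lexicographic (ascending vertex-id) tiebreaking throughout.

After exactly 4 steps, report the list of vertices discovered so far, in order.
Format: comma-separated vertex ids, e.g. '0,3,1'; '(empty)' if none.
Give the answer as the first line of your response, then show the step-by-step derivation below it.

4,1,2,3

step 1: discover 4; path=4; order=4
step 2: discover 1; path=4>1; order=4,1
step 3: discover 2; path=4>1>2; order=4,1,2
step 4: discover 3; path=4>1>3; order=4,1,2,3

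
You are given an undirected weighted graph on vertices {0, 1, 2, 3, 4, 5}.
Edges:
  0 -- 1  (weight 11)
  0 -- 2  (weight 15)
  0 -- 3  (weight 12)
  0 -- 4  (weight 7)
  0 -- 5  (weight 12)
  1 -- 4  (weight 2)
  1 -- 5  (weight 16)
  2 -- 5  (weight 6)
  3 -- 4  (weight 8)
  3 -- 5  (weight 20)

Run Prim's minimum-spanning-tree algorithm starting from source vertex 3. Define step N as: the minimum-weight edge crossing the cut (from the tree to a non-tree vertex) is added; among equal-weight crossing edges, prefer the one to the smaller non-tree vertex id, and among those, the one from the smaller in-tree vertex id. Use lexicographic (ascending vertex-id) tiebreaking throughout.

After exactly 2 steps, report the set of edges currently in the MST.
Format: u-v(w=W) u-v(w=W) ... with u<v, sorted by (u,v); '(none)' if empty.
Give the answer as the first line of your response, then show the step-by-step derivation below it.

1-4(w=2) 3-4(w=8)

step 1: add edge 3-4 (w=8); MST = {3-4(w=8)}
step 2: add edge 1-4 (w=2); MST = {1-4(w=2) 3-4(w=8)}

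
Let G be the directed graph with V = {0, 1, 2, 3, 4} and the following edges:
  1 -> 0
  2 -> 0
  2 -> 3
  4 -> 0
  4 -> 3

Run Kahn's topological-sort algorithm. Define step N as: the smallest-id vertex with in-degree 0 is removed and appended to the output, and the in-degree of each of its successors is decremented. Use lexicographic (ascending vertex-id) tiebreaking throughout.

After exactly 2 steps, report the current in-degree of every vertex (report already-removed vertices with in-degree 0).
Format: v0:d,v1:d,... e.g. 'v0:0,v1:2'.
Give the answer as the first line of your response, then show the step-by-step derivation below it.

v0:1,v1:0,v2:0,v3:1,v4:0

step 1: output 1; order=[1]; indeg=(2,0,0,2,0)
step 2: output 2; order=[1,2]; indeg=(1,0,0,1,0)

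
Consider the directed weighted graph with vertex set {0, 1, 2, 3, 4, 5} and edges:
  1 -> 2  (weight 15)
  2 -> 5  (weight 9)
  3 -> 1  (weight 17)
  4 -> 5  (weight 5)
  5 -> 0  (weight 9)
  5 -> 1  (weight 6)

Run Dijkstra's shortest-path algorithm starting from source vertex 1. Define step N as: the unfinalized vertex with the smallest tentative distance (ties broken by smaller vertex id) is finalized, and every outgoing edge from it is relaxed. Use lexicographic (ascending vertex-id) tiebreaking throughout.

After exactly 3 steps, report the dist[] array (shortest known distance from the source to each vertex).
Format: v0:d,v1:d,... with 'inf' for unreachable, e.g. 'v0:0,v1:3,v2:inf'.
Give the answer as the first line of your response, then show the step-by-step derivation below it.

v0:33,v1:0,v2:15,v3:inf,v4:inf,v5:24

step 1: dist = v0:inf,v1:0,v2:15,v3:inf,v4:inf,v5:inf
step 2: dist = v0:inf,v1:0,v2:15,v3:inf,v4:inf,v5:24
step 3: dist = v0:33,v1:0,v2:15,v3:inf,v4:inf,v5:24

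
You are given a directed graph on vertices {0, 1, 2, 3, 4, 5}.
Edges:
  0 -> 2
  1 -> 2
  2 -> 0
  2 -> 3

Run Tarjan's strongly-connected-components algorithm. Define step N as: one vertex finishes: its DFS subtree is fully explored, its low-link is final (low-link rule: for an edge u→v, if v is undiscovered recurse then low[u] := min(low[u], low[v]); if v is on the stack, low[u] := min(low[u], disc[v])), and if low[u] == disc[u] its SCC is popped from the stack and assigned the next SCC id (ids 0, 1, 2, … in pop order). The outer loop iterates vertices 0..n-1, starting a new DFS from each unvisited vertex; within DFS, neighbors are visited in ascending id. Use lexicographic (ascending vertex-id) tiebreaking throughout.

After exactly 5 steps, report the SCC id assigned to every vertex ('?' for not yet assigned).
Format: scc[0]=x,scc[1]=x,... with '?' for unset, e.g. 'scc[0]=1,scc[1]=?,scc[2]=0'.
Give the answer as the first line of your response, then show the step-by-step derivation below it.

scc[0]=1,scc[1]=2,scc[2]=1,scc[3]=0,scc[4]=3,scc[5]=?

step 1: low=(low[0]=0,low[1]=?,low[2]=0,low[3]=2,low[4]=?,low[5]=?); scc=(scc[0]=?,scc[1]=?,scc[2]=?,scc[3]=0,scc[4]=?,scc[5]=?)
step 2: low=(low[0]=0,low[1]=?,low[2]=0,low[3]=2,low[4]=?,low[5]=?); scc=(scc[0]=?,scc[1]=?,scc[2]=?,scc[3]=0,scc[4]=?,scc[5]=?)
step 3: low=(low[0]=0,low[1]=?,low[2]=0,low[3]=2,low[4]=?,low[5]=?); scc=(scc[0]=1,scc[1]=?,scc[2]=1,scc[3]=0,scc[4]=?,scc[5]=?)
step 4: low=(low[0]=0,low[1]=3,low[2]=0,low[3]=2,low[4]=?,low[5]=?); scc=(scc[0]=1,scc[1]=2,scc[2]=1,scc[3]=0,scc[4]=?,scc[5]=?)
step 5: low=(low[0]=0,low[1]=3,low[2]=0,low[3]=2,low[4]=4,low[5]=?); scc=(scc[0]=1,scc[1]=2,scc[2]=1,scc[3]=0,scc[4]=3,scc[5]=?)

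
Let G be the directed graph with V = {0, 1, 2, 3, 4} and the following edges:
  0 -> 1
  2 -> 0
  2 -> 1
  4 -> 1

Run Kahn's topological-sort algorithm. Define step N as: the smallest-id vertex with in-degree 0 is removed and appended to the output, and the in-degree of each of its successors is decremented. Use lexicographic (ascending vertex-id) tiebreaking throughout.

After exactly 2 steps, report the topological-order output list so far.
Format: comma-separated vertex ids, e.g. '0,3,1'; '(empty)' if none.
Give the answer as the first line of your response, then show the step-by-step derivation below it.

2,0

step 1: output 2; order=[2]; indeg=(0,2,0,0,0)
step 2: output 0; order=[2,0]; indeg=(0,1,0,0,0)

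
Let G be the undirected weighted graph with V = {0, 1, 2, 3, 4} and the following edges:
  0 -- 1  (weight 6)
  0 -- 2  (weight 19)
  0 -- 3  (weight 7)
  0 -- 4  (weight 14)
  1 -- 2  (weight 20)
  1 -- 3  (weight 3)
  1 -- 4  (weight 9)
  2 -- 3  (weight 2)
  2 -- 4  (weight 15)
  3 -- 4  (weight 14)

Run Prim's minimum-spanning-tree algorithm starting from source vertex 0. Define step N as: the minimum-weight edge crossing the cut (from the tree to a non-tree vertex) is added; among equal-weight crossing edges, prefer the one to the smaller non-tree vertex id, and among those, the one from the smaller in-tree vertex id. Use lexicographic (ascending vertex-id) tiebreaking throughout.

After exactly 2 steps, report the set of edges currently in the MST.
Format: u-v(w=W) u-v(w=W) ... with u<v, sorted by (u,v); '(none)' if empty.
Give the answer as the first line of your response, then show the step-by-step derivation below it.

0-1(w=6) 1-3(w=3)

step 1: add edge 0-1 (w=6); MST = {0-1(w=6)}
step 2: add edge 1-3 (w=3); MST = {0-1(w=6) 1-3(w=3)}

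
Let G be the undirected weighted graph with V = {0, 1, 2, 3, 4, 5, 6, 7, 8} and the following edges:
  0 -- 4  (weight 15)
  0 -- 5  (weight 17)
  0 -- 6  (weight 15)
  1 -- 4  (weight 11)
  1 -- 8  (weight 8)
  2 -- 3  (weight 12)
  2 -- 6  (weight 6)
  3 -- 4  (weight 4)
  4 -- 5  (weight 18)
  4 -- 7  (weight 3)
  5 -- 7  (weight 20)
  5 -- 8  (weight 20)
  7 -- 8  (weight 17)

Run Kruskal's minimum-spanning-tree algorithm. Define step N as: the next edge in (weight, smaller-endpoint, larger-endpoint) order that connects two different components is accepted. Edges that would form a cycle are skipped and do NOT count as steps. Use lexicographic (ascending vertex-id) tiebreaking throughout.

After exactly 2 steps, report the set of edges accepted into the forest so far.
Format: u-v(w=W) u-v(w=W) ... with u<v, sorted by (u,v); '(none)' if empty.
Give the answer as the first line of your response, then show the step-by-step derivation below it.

3-4(w=4) 4-7(w=3)

step 1: add edge 4-7 (w=3); MST = {4-7(w=3)}
step 2: add edge 3-4 (w=4); MST = {3-4(w=4) 4-7(w=3)}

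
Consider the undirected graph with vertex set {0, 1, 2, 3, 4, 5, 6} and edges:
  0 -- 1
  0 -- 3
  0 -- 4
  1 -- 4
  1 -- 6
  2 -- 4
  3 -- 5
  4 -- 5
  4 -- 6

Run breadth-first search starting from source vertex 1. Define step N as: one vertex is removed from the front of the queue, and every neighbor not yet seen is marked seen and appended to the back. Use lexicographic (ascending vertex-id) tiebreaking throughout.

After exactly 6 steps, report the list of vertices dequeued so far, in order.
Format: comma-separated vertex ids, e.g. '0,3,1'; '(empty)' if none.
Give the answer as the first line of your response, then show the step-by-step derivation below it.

1,0,4,6,3,2

step 1: dequeue 1; queue=[0,4,6]; order=1
step 2: dequeue 0; queue=[4,6,3]; order=1,0
step 3: dequeue 4; queue=[6,3,2,5]; order=1,0,4
step 4: dequeue 6; queue=[3,2,5]; order=1,0,4,6
step 5: dequeue 3; queue=[2,5]; order=1,0,4,6,3
step 6: dequeue 2; queue=[5]; order=1,0,4,6,3,2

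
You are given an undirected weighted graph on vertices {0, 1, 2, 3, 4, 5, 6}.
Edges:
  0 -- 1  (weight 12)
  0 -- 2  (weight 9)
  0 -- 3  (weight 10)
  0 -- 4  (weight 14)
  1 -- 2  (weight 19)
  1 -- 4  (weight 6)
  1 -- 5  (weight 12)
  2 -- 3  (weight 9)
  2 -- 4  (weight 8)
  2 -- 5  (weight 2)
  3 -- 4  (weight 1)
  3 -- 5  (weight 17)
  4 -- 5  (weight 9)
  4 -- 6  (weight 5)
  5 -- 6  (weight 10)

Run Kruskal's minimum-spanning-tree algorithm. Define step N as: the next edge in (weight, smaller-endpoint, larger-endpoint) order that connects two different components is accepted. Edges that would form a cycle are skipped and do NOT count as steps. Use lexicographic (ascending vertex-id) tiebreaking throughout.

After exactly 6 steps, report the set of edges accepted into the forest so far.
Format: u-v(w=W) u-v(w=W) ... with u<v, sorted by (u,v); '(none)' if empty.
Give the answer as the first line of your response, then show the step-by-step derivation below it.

0-2(w=9) 1-4(w=6) 2-4(w=8) 2-5(w=2) 3-4(w=1) 4-6(w=5)

step 1: add edge 3-4 (w=1); MST = {3-4(w=1)}
step 2: add edge 2-5 (w=2); MST = {2-5(w=2) 3-4(w=1)}
step 3: add edge 4-6 (w=5); MST = {2-5(w=2) 3-4(w=1) 4-6(w=5)}
step 4: add edge 1-4 (w=6); MST = {1-4(w=6) 2-5(w=2) 3-4(w=1) 4-6(w=5)}
step 5: add edge 2-4 (w=8); MST = {1-4(w=6) 2-4(w=8) 2-5(w=2) 3-4(w=1) 4-6(w=5)}
step 6: add edge 0-2 (w=9); MST = {0-2(w=9) 1-4(w=6) 2-4(w=8) 2-5(w=2) 3-4(w=1) 4-6(w=5)}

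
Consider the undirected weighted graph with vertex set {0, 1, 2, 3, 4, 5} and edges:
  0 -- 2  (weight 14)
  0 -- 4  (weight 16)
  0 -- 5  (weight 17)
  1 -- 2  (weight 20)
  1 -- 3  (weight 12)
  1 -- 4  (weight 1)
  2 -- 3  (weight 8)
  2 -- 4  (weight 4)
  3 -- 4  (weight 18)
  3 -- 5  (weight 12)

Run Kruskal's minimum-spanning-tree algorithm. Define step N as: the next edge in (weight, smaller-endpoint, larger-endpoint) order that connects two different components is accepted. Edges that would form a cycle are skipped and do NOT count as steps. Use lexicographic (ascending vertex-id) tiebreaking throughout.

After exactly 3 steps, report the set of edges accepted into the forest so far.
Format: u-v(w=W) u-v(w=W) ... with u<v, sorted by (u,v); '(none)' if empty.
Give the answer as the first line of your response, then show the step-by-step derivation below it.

1-4(w=1) 2-3(w=8) 2-4(w=4)

step 1: add edge 1-4 (w=1); MST = {1-4(w=1)}
step 2: add edge 2-4 (w=4); MST = {1-4(w=1) 2-4(w=4)}
step 3: add edge 2-3 (w=8); MST = {1-4(w=1) 2-3(w=8) 2-4(w=4)}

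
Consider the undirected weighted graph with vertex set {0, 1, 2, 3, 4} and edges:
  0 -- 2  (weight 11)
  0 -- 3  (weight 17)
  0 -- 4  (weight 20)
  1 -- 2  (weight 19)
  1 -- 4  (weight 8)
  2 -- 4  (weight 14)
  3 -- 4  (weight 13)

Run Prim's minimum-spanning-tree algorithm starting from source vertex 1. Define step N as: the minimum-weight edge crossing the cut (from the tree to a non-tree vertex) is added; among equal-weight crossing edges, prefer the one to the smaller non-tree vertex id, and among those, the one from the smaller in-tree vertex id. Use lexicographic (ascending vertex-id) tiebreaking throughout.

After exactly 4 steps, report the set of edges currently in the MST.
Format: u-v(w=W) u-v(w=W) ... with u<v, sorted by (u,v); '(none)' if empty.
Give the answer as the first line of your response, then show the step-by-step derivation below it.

0-2(w=11) 1-4(w=8) 2-4(w=14) 3-4(w=13)

step 1: add edge 1-4 (w=8); MST = {1-4(w=8)}
step 2: add edge 3-4 (w=13); MST = {1-4(w=8) 3-4(w=13)}
step 3: add edge 2-4 (w=14); MST = {1-4(w=8) 2-4(w=14) 3-4(w=13)}
step 4: add edge 0-2 (w=11); MST = {0-2(w=11) 1-4(w=8) 2-4(w=14) 3-4(w=13)}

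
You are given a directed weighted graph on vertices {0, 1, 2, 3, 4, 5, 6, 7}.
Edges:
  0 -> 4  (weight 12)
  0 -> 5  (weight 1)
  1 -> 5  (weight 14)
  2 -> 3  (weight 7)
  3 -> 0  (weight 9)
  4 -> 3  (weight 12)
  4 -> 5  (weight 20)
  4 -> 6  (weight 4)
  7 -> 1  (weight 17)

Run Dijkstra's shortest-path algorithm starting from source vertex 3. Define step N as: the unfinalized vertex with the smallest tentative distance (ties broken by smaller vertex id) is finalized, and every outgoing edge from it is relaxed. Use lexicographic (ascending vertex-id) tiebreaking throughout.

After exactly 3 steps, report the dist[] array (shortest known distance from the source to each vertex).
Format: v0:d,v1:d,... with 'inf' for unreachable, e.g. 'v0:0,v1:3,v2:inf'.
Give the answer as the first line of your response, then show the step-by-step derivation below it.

v0:9,v1:inf,v2:inf,v3:0,v4:21,v5:10,v6:inf,v7:inf

step 1: dist = v0:9,v1:inf,v2:inf,v3:0,v4:inf,v5:inf,v6:inf,v7:inf
step 2: dist = v0:9,v1:inf,v2:inf,v3:0,v4:21,v5:10,v6:inf,v7:inf
step 3: dist = v0:9,v1:inf,v2:inf,v3:0,v4:21,v5:10,v6:inf,v7:inf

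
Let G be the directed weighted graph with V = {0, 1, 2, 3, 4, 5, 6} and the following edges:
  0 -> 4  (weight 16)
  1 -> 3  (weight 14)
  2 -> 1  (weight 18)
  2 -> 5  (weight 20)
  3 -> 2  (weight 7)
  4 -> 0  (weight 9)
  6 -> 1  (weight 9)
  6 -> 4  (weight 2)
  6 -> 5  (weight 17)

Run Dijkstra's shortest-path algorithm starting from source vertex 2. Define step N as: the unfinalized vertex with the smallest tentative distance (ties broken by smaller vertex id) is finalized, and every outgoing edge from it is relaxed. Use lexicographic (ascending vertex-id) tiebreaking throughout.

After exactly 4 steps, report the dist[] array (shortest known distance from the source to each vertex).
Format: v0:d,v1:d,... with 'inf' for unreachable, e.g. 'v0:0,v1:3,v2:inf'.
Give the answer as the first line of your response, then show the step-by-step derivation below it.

v0:inf,v1:18,v2:0,v3:32,v4:inf,v5:20,v6:inf

step 1: dist = v0:inf,v1:18,v2:0,v3:inf,v4:inf,v5:20,v6:inf
step 2: dist = v0:inf,v1:18,v2:0,v3:32,v4:inf,v5:20,v6:inf
step 3: dist = v0:inf,v1:18,v2:0,v3:32,v4:inf,v5:20,v6:inf
step 4: dist = v0:inf,v1:18,v2:0,v3:32,v4:inf,v5:20,v6:inf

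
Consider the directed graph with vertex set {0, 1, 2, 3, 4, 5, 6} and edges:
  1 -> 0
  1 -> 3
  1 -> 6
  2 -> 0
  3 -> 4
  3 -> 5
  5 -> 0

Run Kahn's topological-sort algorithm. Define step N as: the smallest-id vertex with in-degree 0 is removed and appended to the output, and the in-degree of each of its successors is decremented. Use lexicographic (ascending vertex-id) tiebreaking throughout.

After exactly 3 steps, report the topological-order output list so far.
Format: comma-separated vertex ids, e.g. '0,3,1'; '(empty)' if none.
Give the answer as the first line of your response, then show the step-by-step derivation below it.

1,2,3

step 1: output 1; order=[1]; indeg=(2,0,0,0,1,1,0)
step 2: output 2; order=[1,2]; indeg=(1,0,0,0,1,1,0)
step 3: output 3; order=[1,2,3]; indeg=(1,0,0,0,0,0,0)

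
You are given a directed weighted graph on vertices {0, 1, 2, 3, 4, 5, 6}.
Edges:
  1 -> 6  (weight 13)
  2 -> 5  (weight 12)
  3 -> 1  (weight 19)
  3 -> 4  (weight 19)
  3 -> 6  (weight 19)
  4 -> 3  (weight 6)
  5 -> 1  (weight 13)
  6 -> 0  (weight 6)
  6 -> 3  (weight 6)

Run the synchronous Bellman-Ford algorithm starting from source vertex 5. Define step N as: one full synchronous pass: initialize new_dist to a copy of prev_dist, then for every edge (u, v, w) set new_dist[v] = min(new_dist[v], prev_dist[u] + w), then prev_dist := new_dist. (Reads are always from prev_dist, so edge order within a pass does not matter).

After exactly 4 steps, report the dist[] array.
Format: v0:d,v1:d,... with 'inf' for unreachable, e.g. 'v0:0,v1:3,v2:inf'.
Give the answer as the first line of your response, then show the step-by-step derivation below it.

v0:32,v1:13,v2:inf,v3:32,v4:51,v5:0,v6:26

step 1: dist = v0:inf,v1:13,v2:inf,v3:inf,v4:inf,v5:0,v6:inf
step 2: dist = v0:inf,v1:13,v2:inf,v3:inf,v4:inf,v5:0,v6:26
step 3: dist = v0:32,v1:13,v2:inf,v3:32,v4:inf,v5:0,v6:26
step 4: dist = v0:32,v1:13,v2:inf,v3:32,v4:51,v5:0,v6:26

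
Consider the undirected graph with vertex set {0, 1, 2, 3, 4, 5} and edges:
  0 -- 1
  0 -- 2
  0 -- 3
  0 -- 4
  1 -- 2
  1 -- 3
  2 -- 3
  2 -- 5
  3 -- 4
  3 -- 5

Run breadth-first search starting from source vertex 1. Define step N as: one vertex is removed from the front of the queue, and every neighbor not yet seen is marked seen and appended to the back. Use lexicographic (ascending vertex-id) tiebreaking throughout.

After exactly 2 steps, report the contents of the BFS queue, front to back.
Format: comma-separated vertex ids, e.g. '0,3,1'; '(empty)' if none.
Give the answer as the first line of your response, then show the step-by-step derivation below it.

2,3,4

step 1: dequeue 1; queue=[0,2,3]; order=1
step 2: dequeue 0; queue=[2,3,4]; order=1,0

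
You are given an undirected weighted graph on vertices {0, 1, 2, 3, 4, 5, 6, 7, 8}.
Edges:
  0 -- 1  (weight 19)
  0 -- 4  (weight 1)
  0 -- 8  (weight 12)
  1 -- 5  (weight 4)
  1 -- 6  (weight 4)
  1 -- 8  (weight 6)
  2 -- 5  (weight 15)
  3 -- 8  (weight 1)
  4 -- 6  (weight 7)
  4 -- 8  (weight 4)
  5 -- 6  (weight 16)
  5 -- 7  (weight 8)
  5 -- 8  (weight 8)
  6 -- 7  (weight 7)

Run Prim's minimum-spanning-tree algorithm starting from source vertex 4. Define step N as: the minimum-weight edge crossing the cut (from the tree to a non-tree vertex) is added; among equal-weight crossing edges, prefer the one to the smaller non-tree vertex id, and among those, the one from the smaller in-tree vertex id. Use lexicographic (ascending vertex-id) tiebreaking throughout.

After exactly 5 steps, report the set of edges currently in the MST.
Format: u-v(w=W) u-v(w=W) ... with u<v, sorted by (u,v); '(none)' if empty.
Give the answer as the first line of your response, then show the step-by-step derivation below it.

0-4(w=1) 1-5(w=4) 1-8(w=6) 3-8(w=1) 4-8(w=4)

step 1: add edge 0-4 (w=1); MST = {0-4(w=1)}
step 2: add edge 4-8 (w=4); MST = {0-4(w=1) 4-8(w=4)}
step 3: add edge 3-8 (w=1); MST = {0-4(w=1) 3-8(w=1) 4-8(w=4)}
step 4: add edge 1-8 (w=6); MST = {0-4(w=1) 1-8(w=6) 3-8(w=1) 4-8(w=4)}
step 5: add edge 1-5 (w=4); MST = {0-4(w=1) 1-5(w=4) 1-8(w=6) 3-8(w=1) 4-8(w=4)}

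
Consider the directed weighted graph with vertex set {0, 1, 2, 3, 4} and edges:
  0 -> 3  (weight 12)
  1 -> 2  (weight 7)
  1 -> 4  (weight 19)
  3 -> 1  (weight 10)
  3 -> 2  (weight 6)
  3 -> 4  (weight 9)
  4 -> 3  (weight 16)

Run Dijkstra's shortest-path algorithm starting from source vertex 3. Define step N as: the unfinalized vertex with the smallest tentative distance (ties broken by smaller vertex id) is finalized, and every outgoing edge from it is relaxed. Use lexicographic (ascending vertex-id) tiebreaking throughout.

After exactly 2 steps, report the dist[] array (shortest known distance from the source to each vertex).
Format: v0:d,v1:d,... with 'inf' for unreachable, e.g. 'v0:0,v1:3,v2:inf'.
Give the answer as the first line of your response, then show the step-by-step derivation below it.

v0:inf,v1:10,v2:6,v3:0,v4:9

step 1: dist = v0:inf,v1:10,v2:6,v3:0,v4:9
step 2: dist = v0:inf,v1:10,v2:6,v3:0,v4:9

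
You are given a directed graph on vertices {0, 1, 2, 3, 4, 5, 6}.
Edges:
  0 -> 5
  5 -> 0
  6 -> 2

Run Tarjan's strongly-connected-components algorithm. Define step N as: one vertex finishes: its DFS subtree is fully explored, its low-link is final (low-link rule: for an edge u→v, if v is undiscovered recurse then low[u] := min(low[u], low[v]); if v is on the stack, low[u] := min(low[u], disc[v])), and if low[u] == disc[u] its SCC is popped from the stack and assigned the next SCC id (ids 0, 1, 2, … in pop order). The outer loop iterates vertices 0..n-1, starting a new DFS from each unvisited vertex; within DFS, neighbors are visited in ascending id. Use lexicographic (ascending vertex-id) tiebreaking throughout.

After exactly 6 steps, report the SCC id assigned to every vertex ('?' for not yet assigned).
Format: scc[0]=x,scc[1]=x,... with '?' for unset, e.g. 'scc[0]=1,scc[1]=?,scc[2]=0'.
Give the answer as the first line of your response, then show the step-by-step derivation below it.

scc[0]=0,scc[1]=1,scc[2]=2,scc[3]=3,scc[4]=4,scc[5]=0,scc[6]=?

step 1: low=(low[0]=0,low[1]=?,low[2]=?,low[3]=?,low[4]=?,low[5]=0,low[6]=?); scc=(scc[0]=?,scc[1]=?,scc[2]=?,scc[3]=?,scc[4]=?,scc[5]=?,scc[6]=?)
step 2: low=(low[0]=0,low[1]=?,low[2]=?,low[3]=?,low[4]=?,low[5]=0,low[6]=?); scc=(scc[0]=0,scc[1]=?,scc[2]=?,scc[3]=?,scc[4]=?,scc[5]=0,scc[6]=?)
step 3: low=(low[0]=0,low[1]=2,low[2]=?,low[3]=?,low[4]=?,low[5]=0,low[6]=?); scc=(scc[0]=0,scc[1]=1,scc[2]=?,scc[3]=?,scc[4]=?,scc[5]=0,scc[6]=?)
step 4: low=(low[0]=0,low[1]=2,low[2]=3,low[3]=?,low[4]=?,low[5]=0,low[6]=?); scc=(scc[0]=0,scc[1]=1,scc[2]=2,scc[3]=?,scc[4]=?,scc[5]=0,scc[6]=?)
step 5: low=(low[0]=0,low[1]=2,low[2]=3,low[3]=4,low[4]=?,low[5]=0,low[6]=?); scc=(scc[0]=0,scc[1]=1,scc[2]=2,scc[3]=3,scc[4]=?,scc[5]=0,scc[6]=?)
step 6: low=(low[0]=0,low[1]=2,low[2]=3,low[3]=4,low[4]=5,low[5]=0,low[6]=?); scc=(scc[0]=0,scc[1]=1,scc[2]=2,scc[3]=3,scc[4]=4,scc[5]=0,scc[6]=?)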